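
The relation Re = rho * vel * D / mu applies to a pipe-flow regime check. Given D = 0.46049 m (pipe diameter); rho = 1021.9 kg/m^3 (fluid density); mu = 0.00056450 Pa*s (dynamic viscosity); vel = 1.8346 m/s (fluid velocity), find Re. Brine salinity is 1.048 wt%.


Re = rho * vel * D / mu
Re = 1021.9 * 1.8346 * 0.46049 / 0.00056450
Re = 1.5293e+06


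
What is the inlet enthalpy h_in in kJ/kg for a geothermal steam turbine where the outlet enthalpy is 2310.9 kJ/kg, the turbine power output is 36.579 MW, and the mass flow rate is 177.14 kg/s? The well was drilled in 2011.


h_in = h_out + P * 1000 / mdot
h_in = 2310.9 + 36.579 * 1000 / 177.14
h_in = 2517.4 kJ/kg


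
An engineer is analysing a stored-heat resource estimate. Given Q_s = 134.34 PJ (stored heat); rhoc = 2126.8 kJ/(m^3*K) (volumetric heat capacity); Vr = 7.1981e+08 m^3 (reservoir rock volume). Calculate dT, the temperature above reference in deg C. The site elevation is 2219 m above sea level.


dT = Q_s * 1e12 / (Vr * rhoc)
dT = 134.34 * 1e12 / (7.1981e+08 * 2126.8)
dT = 87.75277 K
Convert (temperature difference, 1 K = 1 deg C): 87.75277 K = 87.75277 deg C
dT = 87.753 deg C


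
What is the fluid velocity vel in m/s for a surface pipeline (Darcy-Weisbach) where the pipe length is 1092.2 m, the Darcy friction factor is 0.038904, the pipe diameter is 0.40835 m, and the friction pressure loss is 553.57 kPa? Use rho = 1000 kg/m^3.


vel = sqrt(dP*1000*2*D / (f*L*rho))
vel = sqrt(553.57*1000*2*0.40835 / (0.038904*1092.2*1000))
vel = 3.2619 m/s


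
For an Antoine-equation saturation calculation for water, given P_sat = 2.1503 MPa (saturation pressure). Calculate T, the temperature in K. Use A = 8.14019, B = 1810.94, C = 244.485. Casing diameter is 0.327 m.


T = B / (A - log10(P_sat * 760 / 0.101325)) - C
T = 1810.94 / (8.14019 - log10(2.1503 * 760 / 0.101325)) - 244.485
T = 216.0100 deg C
Convert to K: 216.0100 + 273.15 = 489.16 K
T = 489.16 K


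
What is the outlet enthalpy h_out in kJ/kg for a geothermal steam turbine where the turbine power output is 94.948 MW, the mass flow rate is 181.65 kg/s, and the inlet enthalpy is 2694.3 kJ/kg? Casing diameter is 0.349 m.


h_out = h_in - P * 1000 / mdot
h_out = 2694.3 - 94.948 * 1000 / 181.65
h_out = 2171.6 kJ/kg


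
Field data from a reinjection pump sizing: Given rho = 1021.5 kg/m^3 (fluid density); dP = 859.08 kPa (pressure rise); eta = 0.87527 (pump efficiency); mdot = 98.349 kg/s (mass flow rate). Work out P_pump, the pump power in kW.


P_pump = mdot * dP / (rho * eta)
P_pump = 98.349 * 859.08 / (1021.5 * 0.87527)
P_pump = 94.498 kW


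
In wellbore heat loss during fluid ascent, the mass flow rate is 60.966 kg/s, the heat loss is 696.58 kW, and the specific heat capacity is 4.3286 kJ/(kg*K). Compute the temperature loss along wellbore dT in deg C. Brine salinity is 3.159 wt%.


dT = Q_loss / (mdot * cp)
dT = 696.58 / (60.966 * 4.3286)
dT = 2.639586 K
Convert (temperature difference, 1 K = 1 deg C): 2.639586 K = 2.639586 deg C
dT = 2.6396 deg C


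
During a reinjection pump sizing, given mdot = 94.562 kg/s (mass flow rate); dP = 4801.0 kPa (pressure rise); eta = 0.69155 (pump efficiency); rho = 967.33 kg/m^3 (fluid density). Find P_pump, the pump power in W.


P_pump = mdot * dP / (rho * eta)
P_pump = 94.562 * 4801.0 / (967.33 * 0.69155)
P_pump = 678.6567 kW
Convert: 678.6567 kW * 1000.0 = 6.7866e+05 W
P_pump = 6.7866e+05 W


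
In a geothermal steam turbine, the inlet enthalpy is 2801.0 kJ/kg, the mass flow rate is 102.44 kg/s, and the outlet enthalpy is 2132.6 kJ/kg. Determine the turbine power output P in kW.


P = mdot * (h_in - h_out) / 1000
P = 102.44 * (2801.0 - 2132.6) / 1000
P = 68.47090 MW
Convert: 68.47090 MW * 1000.0 = 68471 kW
P = 68471 kW


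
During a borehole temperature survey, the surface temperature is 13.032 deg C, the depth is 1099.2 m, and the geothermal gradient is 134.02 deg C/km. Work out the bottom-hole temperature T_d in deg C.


T_d = T_surf + grad * d / 1000
T_d = 13.032 + 134.02 * 1099.2 / 1000
T_d = 160.35 deg C


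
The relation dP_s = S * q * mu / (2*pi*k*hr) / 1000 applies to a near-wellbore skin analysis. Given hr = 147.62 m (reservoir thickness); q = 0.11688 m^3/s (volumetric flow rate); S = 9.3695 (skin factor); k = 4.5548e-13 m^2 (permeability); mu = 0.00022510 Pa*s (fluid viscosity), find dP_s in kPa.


dP_s = S * q * mu / (2*pi*k*hr) / 1000
dP_s = 9.3695 * 0.11688 * 0.00022510 / (2*pi*4.5548e-13*147.62) / 1000
dP_s = 583.50 kPa


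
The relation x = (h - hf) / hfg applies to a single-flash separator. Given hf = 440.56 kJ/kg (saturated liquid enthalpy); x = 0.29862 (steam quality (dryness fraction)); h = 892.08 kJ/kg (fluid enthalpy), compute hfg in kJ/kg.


hfg = (h - hf) / x
hfg = (892.08 - 440.56) / 0.29862
hfg = 1512.0 kJ/kg


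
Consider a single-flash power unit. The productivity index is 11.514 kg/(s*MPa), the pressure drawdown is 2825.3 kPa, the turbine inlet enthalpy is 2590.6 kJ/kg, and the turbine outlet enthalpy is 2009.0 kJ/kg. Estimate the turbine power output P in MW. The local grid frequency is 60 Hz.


Step 1: mdot = PI * dP / 1000 = 11.514 * 2825.3 / 1000 = 32.53050 kg/s
Step 2: P = mdot*(h_in - h_out)/1000 = 32.53050*(2590.6 - 2009.0)/1000 = 18.920 MW
P = 18.920 MW


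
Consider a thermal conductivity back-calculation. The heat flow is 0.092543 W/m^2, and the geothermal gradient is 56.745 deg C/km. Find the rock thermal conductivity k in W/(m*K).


k = q / (grad / 1000)
k = 0.092543 / (56.745 / 1000)
k = 1.6309 W/(m*K)


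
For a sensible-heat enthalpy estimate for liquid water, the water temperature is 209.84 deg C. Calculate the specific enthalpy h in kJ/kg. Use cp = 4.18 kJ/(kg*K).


h = cp * T
h = 4.18 * 209.84
h = 877.13 kJ/kg


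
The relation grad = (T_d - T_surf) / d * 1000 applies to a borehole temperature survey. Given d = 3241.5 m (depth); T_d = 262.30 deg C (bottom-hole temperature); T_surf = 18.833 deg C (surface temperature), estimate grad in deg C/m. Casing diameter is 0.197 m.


grad = (T_d - T_surf) / d * 1000
grad = (262.30 - 18.833) / 3241.5 * 1000
grad = 75.10936 deg C/km
Convert: 75.10936 deg C/km * 0.001 = 0.075109 deg C/m
grad = 0.075109 deg C/m


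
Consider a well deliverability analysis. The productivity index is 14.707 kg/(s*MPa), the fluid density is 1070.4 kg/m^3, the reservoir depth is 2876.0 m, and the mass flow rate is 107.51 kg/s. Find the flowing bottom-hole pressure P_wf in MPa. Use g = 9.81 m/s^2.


Step 1: P_i = rho*g*h/1e6 = 1070.4*9.81*2876.0/1e6 = 30.19979 MPa
Step 2: P_wf = P_i - mdot/PI = 30.19979 - 107.51/14.707 = 22.890 MPa
P_wf = 22.890 MPa


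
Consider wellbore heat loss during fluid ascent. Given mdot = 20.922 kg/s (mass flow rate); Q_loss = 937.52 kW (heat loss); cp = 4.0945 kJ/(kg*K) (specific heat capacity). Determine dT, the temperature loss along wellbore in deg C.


dT = Q_loss / (mdot * cp)
dT = 937.52 / (20.922 * 4.0945)
dT = 10.94401 K
Convert (temperature difference, 1 K = 1 deg C): 10.94401 K = 10.94401 deg C
dT = 10.944 deg C


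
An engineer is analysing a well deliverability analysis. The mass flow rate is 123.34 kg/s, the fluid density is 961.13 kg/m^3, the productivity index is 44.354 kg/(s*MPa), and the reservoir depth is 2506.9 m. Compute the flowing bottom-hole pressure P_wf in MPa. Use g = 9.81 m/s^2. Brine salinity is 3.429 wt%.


Step 1: P_i = rho*g*h/1e6 = 961.13*9.81*2506.9/1e6 = 23.63677 MPa
Step 2: P_wf = P_i - mdot/PI = 23.63677 - 123.34/44.354 = 20.856 MPa
P_wf = 20.856 MPa


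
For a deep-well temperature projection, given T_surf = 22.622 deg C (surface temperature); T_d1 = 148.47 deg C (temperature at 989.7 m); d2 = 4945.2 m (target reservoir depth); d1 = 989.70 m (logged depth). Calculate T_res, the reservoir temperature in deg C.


Step 1: grad = (T_d1 - T_surf)/d1 * 1000 = (148.47 - 22.622)/989.7 * 1000 = 127.1577 deg C/km
Step 2: T_res = T_surf + grad*d2/1000 = 22.622 + 127.1577*4945.2/1000 = 651.44 deg C
T_res = 651.44 deg C


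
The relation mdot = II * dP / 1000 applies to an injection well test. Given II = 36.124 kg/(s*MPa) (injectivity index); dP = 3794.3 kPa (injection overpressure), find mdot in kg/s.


mdot = II * dP / 1000
mdot = 36.124 * 3794.3 / 1000
mdot = 137.07 kg/s


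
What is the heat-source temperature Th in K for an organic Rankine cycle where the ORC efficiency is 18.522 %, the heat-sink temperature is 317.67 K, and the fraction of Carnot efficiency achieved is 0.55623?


Th = Tc / (1 - (eta_orc/100)/f)
Th = 317.67 / (1 - (18.522/100)/0.55623)
Th = 476.26 K


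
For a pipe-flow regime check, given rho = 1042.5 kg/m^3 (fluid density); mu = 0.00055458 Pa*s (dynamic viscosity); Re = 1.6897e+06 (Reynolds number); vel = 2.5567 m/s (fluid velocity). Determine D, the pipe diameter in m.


D = Re * mu / (rho * vel)
D = 1.6897e+06 * 0.00055458 / (1042.5 * 2.5567)
D = 0.35157 m


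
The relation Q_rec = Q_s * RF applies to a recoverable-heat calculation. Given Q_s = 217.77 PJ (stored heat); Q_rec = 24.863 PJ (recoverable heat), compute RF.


RF = Q_rec / Q_s
RF = 24.863 / 217.77
RF = 0.11417


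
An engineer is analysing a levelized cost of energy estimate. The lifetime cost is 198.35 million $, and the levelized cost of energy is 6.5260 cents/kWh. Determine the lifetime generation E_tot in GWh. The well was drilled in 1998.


E_tot = C_tot / LCOE * 100
E_tot = 198.35 / 6.5260 * 100
E_tot = 3039.4 GWh


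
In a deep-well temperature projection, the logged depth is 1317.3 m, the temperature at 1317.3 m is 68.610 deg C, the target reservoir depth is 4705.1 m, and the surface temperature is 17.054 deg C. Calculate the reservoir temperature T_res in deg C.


Step 1: grad = (T_d1 - T_surf)/d1 * 1000 = (68.61 - 17.054)/1317.3 * 1000 = 39.13763 deg C/km
Step 2: T_res = T_surf + grad*d2/1000 = 17.054 + 39.13763*4705.1/1000 = 201.20 deg C
T_res = 201.20 deg C


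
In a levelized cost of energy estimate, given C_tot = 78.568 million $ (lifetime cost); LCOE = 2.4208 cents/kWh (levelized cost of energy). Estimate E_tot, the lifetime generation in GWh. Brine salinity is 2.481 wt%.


E_tot = C_tot / LCOE * 100
E_tot = 78.568 / 2.4208 * 100
E_tot = 3245.5 GWh


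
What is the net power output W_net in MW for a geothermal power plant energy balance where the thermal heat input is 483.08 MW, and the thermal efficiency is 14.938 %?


W_net = eta / 100 * Q_in
W_net = 14.938 / 100 * 483.08
W_net = 72.162 MW


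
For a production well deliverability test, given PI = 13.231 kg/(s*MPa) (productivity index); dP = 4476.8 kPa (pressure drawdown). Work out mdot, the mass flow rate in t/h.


mdot = PI * dP / 1000
mdot = 13.231 * 4476.8 / 1000
mdot = 59.23254 kg/s
Convert: 59.23254 kg/s * 3.6 = 213.24 t/h
mdot = 213.24 t/h


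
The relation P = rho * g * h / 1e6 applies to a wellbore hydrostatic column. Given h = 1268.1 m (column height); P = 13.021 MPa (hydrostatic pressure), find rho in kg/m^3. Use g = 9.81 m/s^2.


rho = P * 1e6 / (g * h)
rho = 13.021 * 1e6 / (9.81 * 1268.1)
rho = 1046.7 kg/m^3


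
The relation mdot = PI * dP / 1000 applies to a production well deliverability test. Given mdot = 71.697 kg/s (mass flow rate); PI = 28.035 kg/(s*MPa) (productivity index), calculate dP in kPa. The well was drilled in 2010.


dP = mdot * 1000 / PI
dP = 71.697 * 1000 / 28.035
dP = 2557.4 kPa


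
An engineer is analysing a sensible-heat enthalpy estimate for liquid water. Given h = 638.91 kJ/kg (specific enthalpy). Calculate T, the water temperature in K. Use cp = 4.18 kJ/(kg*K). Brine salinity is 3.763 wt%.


T = h / cp
T = 638.91 / 4.18
T = 152.8493 deg C
Convert to K: 152.8493 + 273.15 = 426.00 K
T = 426.00 K


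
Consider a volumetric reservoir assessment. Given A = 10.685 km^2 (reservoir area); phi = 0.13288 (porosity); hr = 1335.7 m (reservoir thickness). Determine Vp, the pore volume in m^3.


Vp = A * 1e6 * hr * phi
Vp = 10.685 * 1e6 * 1335.7 * 0.13288
Vp = 1.8965e+09 m^3


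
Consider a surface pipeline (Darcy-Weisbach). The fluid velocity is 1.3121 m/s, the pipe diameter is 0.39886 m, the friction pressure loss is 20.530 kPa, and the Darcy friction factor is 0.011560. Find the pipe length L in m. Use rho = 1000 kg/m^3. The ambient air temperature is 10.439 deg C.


L = dP*1000*D / (f*rho*vel^2/2)
L = 20.530*1000*0.39886 / (0.011560*1000*1.3121^2/2)
L = 822.90 m


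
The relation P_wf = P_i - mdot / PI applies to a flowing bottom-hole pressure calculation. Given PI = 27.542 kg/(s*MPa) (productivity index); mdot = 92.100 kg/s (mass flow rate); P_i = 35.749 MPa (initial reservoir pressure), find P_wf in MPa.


P_wf = P_i - mdot / PI
P_wf = 35.749 - 92.100 / 27.542
P_wf = 32.405 MPa


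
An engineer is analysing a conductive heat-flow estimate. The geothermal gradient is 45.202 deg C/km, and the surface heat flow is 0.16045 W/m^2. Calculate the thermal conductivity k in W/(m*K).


k = q * 1000 / grad
k = 0.16045 * 1000 / 45.202
k = 3.5496 W/(m*K)


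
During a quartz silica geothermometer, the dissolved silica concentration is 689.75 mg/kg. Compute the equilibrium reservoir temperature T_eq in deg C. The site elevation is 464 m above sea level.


T_eq = 1309 / (5.19 - log10(SiO2)) - 273.15
T_eq = 1309 / (5.19 - log10(689.75)) - 273.15
T_eq = 283.56 deg C


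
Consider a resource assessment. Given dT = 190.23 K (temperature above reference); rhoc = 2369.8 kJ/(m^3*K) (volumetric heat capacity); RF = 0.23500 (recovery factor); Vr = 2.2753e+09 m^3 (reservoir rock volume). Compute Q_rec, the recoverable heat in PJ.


Step 1: Q_s = Vr*rhoc*dT/1e12 = 2.2753e+09*2369.8*190.23/1e12 = 1025.721 PJ
Step 2: Q_rec = Q_s * RF = 1025.721 * 0.235 = 241.04 PJ
Q_rec = 241.04 PJ


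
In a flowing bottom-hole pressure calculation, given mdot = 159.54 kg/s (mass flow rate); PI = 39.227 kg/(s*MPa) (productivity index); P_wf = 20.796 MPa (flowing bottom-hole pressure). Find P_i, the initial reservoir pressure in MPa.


P_i = P_wf + mdot / PI
P_i = 20.796 + 159.54 / 39.227
P_i = 24.863 MPa


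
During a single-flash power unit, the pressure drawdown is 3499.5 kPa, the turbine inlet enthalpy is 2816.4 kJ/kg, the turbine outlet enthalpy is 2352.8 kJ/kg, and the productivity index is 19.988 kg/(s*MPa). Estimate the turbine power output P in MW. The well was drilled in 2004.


Step 1: mdot = PI * dP / 1000 = 19.988 * 3499.5 / 1000 = 69.94801 kg/s
Step 2: P = mdot*(h_in - h_out)/1000 = 69.94801*(2816.4 - 2352.8)/1000 = 32.428 MW
P = 32.428 MW


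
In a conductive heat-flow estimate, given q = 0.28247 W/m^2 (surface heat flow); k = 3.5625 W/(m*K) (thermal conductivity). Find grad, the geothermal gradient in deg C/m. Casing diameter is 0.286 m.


grad = q * 1000 / k
grad = 0.28247 * 1000 / 3.5625
grad = 79.28982 deg C/km
Convert: 79.28982 deg C/km * 0.001 = 0.079290 deg C/m
grad = 0.079290 deg C/m


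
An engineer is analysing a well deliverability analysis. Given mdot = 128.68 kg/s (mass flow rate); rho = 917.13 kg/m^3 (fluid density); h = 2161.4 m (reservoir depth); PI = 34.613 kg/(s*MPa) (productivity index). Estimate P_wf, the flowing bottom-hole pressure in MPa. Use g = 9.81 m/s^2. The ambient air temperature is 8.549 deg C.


Step 1: P_i = rho*g*h/1e6 = 917.13*9.81*2161.4/1e6 = 19.44621 MPa
Step 2: P_wf = P_i - mdot/PI = 19.44621 - 128.68/34.613 = 15.729 MPa
P_wf = 15.729 MPa


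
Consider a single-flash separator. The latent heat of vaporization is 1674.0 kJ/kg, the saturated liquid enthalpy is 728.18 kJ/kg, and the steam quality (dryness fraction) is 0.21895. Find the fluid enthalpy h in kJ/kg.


h = hf + x * hfg
h = 728.18 + 0.21895 * 1674.0
h = 1094.7 kJ/kg


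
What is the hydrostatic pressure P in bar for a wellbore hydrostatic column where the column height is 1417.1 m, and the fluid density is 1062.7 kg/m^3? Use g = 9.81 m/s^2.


P = rho * g * h / 1e6
P = 1062.7 * 9.81 * 1417.1 / 1e6
P = 14.77339 MPa
Convert: 14.77339 MPa * 10.0 = 147.73 bar
P = 147.73 bar


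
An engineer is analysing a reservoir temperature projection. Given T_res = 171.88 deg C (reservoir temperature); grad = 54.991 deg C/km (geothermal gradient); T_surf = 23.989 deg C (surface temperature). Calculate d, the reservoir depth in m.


d = (T_res - T_surf) / grad * 1000
d = (171.88 - 23.989) / 54.991 * 1000
d = 2689.4 m


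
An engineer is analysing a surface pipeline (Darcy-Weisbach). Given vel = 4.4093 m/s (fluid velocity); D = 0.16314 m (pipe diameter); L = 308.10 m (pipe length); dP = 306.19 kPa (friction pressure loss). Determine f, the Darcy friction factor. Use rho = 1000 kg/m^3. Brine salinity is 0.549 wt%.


f = dP*1000 / ((L/D)*(rho*vel^2/2))
f = 306.19*1000 / ((308.10/0.16314)*(1000*4.4093^2/2))
f = 0.016678


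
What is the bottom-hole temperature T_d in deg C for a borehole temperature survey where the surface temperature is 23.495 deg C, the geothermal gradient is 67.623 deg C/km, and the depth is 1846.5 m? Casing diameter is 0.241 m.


T_d = T_surf + grad * d / 1000
T_d = 23.495 + 67.623 * 1846.5 / 1000
T_d = 148.36 deg C


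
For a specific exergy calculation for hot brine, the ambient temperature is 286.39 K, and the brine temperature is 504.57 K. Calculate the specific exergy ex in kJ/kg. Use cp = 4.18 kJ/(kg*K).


ex = cp * ((T_b - T_0) - T_0 * ln(T_b/T_0))
ex = 4.18 * ((504.57 - 286.39) - 286.39 * ln(504.57/286.39))
ex = 234.01 kJ/kg


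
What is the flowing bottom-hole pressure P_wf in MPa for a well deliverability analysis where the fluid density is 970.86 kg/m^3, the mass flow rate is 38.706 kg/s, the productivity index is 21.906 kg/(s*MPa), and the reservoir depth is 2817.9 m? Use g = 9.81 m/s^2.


Step 1: P_i = rho*g*h/1e6 = 970.86*9.81*2817.9/1e6 = 26.83806 MPa
Step 2: P_wf = P_i - mdot/PI = 26.83806 - 38.706/21.906 = 25.071 MPa
P_wf = 25.071 MPa


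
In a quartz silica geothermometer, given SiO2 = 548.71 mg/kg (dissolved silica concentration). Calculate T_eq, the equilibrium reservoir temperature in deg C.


T_eq = 1309 / (5.19 - log10(SiO2)) - 273.15
T_eq = 1309 / (5.19 - log10(548.71)) - 273.15
T_eq = 260.99 deg C


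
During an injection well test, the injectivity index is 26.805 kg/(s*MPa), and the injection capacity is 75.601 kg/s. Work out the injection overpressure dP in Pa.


dP = mdot * 1000 / II
dP = 75.601 * 1000 / 26.805
dP = 2820.407 kPa
Convert: 2820.407 kPa * 1000.0 = 2.8204e+06 Pa
dP = 2.8204e+06 Pa


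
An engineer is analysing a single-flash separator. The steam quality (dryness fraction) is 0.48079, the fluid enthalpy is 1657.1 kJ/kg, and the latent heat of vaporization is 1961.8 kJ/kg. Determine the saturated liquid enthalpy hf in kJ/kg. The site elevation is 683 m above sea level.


hf = h - x * hfg
hf = 1657.1 - 0.48079 * 1961.8
hf = 713.89 kJ/kg


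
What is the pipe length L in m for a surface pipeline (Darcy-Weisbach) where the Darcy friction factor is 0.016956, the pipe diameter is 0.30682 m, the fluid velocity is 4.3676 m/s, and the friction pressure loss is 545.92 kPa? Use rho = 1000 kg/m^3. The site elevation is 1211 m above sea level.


L = dP*1000*D / (f*rho*vel^2/2)
L = 545.92*1000*0.30682 / (0.016956*1000*4.3676^2/2)
L = 1035.7 m


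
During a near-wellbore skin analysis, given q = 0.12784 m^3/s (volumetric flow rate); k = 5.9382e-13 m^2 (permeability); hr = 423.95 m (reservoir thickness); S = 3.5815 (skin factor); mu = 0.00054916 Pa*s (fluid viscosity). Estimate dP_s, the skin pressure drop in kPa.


dP_s = S * q * mu / (2*pi*k*hr) / 1000
dP_s = 3.5815 * 0.12784 * 0.00054916 / (2*pi*5.9382e-13*423.95) / 1000
dP_s = 158.96 kPa


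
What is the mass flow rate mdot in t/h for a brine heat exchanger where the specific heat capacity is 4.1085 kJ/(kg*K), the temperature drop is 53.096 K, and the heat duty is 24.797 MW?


mdot = Q * 1000 / (cp * dT)
mdot = 24.797 * 1000 / (4.1085 * 53.096)
mdot = 113.6721 kg/s
Convert: 113.6721 kg/s * 3.6 = 409.22 t/h
mdot = 409.22 t/h


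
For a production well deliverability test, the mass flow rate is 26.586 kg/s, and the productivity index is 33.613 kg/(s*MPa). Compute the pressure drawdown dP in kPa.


dP = mdot * 1000 / PI
dP = 26.586 * 1000 / 33.613
dP = 790.94 kPa


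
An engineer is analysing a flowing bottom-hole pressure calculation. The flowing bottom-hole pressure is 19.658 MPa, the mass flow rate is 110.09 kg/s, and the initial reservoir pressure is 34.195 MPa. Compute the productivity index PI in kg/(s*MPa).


PI = mdot / (P_i - P_wf)
PI = 110.09 / (34.195 - 19.658)
PI = 7.5731 kg/(s*MPa)


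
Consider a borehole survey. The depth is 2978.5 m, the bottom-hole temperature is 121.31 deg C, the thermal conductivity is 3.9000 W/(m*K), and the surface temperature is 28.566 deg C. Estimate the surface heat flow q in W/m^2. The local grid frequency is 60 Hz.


Step 1: grad = (T_d - T_surf)/d * 1000 = (121.31 - 28.566)/2978.5 * 1000 = 31.13782 deg C/km
Step 2: q = k * grad / 1000 = 3.9 * 31.13782 / 1000 = 0.12144 W/m^2
q = 0.12144 W/m^2


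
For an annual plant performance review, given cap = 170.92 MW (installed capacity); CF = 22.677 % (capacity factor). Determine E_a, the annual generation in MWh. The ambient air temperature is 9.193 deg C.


E_a = CF / 100 * cap * 8760
E_a = 22.677 / 100 * 170.92 * 8760
E_a = 3.3953e+05 MWh


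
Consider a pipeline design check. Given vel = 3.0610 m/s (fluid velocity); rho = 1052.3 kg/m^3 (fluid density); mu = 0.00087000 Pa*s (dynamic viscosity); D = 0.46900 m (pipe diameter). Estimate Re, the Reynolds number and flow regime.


Step 1: Re = rho*vel*D/mu = 1052.3*3.061*0.469/0.00087 = 1.7364e+06
Step 2: Re = 1.7364e+06 > 4000, so flow is turbulent.
Re = 1.7364e+06 (turbulent)


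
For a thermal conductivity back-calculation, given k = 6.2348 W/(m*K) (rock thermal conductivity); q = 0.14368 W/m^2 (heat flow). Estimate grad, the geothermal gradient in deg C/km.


grad = q / k * 1000
grad = 0.14368 / 6.2348 * 1000
grad = 23.045 deg C/km


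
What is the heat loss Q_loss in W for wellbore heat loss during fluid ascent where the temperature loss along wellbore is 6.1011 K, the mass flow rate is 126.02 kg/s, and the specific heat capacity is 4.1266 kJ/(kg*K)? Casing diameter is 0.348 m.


Q_loss = mdot * cp * dT
Q_loss = 126.02 * 4.1266 * 6.1011
Q_loss = 3172.780 kW
Convert: 3172.780 kW * 1000.0 = 3.1728e+06 W
Q_loss = 3.1728e+06 W


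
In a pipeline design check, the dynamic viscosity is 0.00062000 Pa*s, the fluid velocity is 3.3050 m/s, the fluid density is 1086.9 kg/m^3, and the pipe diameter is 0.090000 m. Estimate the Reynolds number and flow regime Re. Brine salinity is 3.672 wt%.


Step 1: Re = rho*vel*D/mu = 1086.9*3.305*0.09/0.00062 = 5.2145e+05
Step 2: Re = 5.2145e+05 > 4000, so flow is turbulent.
Re = 5.2145e+05 (turbulent)


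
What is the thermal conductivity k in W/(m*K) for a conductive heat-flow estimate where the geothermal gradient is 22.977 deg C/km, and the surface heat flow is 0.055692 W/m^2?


k = q * 1000 / grad
k = 0.055692 * 1000 / 22.977
k = 2.4238 W/(m*K)


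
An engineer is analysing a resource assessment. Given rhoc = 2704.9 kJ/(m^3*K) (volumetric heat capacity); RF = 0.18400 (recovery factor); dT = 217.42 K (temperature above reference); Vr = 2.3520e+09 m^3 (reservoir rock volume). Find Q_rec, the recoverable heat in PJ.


Step 1: Q_s = Vr*rhoc*dT/1e12 = 2.3520e+09*2704.9*217.42/1e12 = 1383.210 PJ
Step 2: Q_rec = Q_s * RF = 1383.210 * 0.184 = 254.51 PJ
Q_rec = 254.51 PJ


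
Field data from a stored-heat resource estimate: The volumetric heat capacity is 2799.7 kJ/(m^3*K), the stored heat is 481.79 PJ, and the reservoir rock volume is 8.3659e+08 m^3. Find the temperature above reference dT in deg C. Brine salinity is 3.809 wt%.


dT = Q_s * 1e12 / (Vr * rhoc)
dT = 481.79 * 1e12 / (8.3659e+08 * 2799.7)
dT = 205.6997 K
Convert (temperature difference, 1 K = 1 deg C): 205.6997 K = 205.6997 deg C
dT = 205.70 deg C


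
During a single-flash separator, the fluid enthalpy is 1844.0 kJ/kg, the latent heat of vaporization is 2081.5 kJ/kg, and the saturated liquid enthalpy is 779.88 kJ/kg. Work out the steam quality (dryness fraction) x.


x = (h - hf) / hfg
x = (1844.0 - 779.88) / 2081.5
x = 0.51123


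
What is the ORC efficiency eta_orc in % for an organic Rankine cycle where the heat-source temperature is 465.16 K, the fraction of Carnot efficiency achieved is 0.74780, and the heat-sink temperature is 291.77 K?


eta_orc = (1 - Tc/Th) * f * 100
eta_orc = (1 - 291.77/465.16) * 0.74780 * 100
eta_orc = 27.875 %


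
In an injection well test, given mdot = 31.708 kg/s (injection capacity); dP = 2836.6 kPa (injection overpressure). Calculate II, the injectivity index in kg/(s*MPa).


II = mdot * 1000 / dP
II = 31.708 * 1000 / 2836.6
II = 11.178 kg/(s*MPa)


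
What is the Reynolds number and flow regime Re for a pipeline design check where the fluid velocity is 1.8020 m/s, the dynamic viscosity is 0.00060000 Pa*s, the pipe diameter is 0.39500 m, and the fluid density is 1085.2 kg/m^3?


Step 1: Re = rho*vel*D/mu = 1085.2*1.802*0.395/0.0006 = 1.2874e+06
Step 2: Re = 1.2874e+06 > 4000, so flow is turbulent.
Re = 1.2874e+06 (turbulent)


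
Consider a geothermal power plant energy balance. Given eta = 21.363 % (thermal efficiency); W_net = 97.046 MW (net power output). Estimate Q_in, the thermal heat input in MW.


Q_in = W_net / (eta / 100)
Q_in = 97.046 / (21.363 / 100)
Q_in = 454.27 MW


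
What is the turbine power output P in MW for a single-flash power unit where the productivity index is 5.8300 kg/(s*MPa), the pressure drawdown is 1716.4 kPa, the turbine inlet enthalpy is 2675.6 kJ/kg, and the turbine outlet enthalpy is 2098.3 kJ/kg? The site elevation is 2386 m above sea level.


Step 1: mdot = PI * dP / 1000 = 5.83 * 1716.4 / 1000 = 10.00661 kg/s
Step 2: P = mdot*(h_in - h_out)/1000 = 10.00661*(2675.6 - 2098.3)/1000 = 5.7768 MW
P = 5.7768 MW


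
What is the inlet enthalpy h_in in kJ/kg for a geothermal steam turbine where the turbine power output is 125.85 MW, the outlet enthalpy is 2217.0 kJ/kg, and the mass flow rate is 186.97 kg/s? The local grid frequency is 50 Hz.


h_in = h_out + P * 1000 / mdot
h_in = 2217.0 + 125.85 * 1000 / 186.97
h_in = 2890.1 kJ/kg


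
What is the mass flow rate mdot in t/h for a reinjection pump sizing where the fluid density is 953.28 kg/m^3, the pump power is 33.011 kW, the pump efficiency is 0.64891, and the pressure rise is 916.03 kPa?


mdot = P_pump * rho * eta / dP
mdot = 33.011 * 953.28 * 0.64891 / 916.03
mdot = 22.29225 kg/s
Convert: 22.29225 kg/s * 3.6 = 80.252 t/h
mdot = 80.252 t/h


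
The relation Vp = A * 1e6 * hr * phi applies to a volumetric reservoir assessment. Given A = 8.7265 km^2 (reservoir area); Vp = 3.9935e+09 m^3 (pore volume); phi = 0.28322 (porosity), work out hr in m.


hr = Vp / (A * 1e6 * phi)
hr = 3.9935e+09 / (8.7265 * 1e6 * 0.28322)
hr = 1615.8 m


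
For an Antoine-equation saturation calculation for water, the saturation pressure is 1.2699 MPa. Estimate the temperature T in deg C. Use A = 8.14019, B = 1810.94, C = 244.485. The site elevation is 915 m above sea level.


T = B / (A - log10(P_sat * 760 / 0.101325)) - C
T = 1810.94 / (8.14019 - log10(1.2699 * 760 / 0.101325)) - 244.485
T = 190.70 deg C


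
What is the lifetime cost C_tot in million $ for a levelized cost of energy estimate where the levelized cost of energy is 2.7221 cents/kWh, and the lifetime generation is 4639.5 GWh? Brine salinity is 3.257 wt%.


C_tot = LCOE / 100 * E_tot
C_tot = 2.7221 / 100 * 4639.5
C_tot = 126.29 million $


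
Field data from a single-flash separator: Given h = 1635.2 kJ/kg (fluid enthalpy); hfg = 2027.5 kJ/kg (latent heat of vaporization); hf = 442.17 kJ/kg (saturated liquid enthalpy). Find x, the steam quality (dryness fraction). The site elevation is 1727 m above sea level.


x = (h - hf) / hfg
x = (1635.2 - 442.17) / 2027.5
x = 0.58842


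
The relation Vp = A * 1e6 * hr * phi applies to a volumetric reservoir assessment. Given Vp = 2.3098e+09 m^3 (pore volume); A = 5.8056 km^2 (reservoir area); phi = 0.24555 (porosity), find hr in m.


hr = Vp / (A * 1e6 * phi)
hr = 2.3098e+09 / (5.8056 * 1e6 * 0.24555)
hr = 1620.3 m


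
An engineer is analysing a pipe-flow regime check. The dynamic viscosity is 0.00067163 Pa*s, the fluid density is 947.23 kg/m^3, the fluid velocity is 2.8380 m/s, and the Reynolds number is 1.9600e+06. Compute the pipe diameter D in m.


D = Re * mu / (rho * vel)
D = 1.9600e+06 * 0.00067163 / (947.23 * 2.8380)
D = 0.48969 m


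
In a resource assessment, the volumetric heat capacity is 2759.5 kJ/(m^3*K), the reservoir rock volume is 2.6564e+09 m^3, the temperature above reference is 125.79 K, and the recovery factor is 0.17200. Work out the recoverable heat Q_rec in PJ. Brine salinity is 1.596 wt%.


Step 1: Q_s = Vr*rhoc*dT/1e12 = 2.6564e+09*2759.5*125.79/1e12 = 922.0829 PJ
Step 2: Q_rec = Q_s * RF = 922.0829 * 0.172 = 158.60 PJ
Q_rec = 158.60 PJ


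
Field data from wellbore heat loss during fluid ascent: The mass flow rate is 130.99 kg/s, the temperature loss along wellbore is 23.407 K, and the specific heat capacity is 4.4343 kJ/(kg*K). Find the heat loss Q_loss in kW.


Q_loss = mdot * cp * dT
Q_loss = 130.99 * 4.4343 * 23.407
Q_loss = 13596 kW


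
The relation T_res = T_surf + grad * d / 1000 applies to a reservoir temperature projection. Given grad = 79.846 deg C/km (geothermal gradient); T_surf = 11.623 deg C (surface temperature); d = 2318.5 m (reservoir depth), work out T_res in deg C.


T_res = T_surf + grad * d / 1000
T_res = 11.623 + 79.846 * 2318.5 / 1000
T_res = 196.75 deg C


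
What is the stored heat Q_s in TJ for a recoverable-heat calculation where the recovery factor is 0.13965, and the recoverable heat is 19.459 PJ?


Q_s = Q_rec / RF
Q_s = 19.459 / 0.13965
Q_s = 139.3412 PJ
Convert: 139.3412 PJ * 1000.0 = 1.3934e+05 TJ
Q_s = 1.3934e+05 TJ


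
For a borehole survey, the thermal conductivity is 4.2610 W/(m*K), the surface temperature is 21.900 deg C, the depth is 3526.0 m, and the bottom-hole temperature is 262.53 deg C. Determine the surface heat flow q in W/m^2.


Step 1: grad = (T_d - T_surf)/d * 1000 = (262.53 - 21.9)/3526.0 * 1000 = 68.24447 deg C/km
Step 2: q = k * grad / 1000 = 4.261 * 68.24447 / 1000 = 0.29079 W/m^2
q = 0.29079 W/m^2


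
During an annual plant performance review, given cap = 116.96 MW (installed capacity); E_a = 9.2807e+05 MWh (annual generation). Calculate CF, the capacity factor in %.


CF = E_a / (cap * 8760) * 100
CF = 9.2807e+05 / (116.96 * 8760) * 100
CF = 90.581 %


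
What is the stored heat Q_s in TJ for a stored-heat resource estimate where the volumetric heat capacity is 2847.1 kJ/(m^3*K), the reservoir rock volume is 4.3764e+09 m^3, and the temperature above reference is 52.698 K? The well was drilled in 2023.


Q_s = Vr * rhoc * dT / 1e12
Q_s = 4.3764e+09 * 2847.1 * 52.698 / 1e12
Q_s = 656.6196 PJ
Convert: 656.6196 PJ * 1000.0 = 6.5662e+05 TJ
Q_s = 6.5662e+05 TJ


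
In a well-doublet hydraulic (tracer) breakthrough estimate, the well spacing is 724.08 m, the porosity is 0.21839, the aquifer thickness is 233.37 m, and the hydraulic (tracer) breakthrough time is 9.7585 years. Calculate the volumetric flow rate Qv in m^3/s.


Qv = pi*hr*phi*L^2 / (3*t_bt*365.25*86400)
Qv = pi*233.37*0.21839*724.08^2 / (3*9.7585*365.25*86400)
Qv = 0.090864 m^3/s


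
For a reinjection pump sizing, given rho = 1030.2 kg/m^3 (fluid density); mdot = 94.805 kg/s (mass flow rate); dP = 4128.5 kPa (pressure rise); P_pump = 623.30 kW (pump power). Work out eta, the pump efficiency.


eta = mdot * dP / (rho * P_pump)
eta = 94.805 * 4128.5 / (1030.2 * 623.30)
eta = 0.60954


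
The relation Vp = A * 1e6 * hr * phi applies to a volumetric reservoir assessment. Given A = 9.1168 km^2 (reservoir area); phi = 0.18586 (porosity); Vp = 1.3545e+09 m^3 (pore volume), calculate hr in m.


hr = Vp / (A * 1e6 * phi)
hr = 1.3545e+09 / (9.1168 * 1e6 * 0.18586)
hr = 799.38 m


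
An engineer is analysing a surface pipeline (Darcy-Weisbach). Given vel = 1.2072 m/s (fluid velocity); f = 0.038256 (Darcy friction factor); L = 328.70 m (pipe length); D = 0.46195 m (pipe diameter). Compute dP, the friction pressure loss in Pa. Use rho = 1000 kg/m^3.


dP = f * (L/D) * (rho*vel^2/2) / 1000
dP = 0.038256 * (328.70/0.46195) * (1000*1.2072^2/2) / 1000
dP = 19.83502 kPa
Convert: 19.83502 kPa * 1000.0 = 19835 Pa
dP = 19835 Pa


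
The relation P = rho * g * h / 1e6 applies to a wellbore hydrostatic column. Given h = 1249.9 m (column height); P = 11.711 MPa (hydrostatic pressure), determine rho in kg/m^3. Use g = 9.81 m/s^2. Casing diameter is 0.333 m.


rho = P * 1e6 / (g * h)
rho = 11.711 * 1e6 / (9.81 * 1249.9)
rho = 955.10 kg/m^3


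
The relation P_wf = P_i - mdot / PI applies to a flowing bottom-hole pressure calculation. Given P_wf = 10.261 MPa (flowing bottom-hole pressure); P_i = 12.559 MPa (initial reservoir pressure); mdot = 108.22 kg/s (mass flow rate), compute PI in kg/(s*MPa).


PI = mdot / (P_i - P_wf)
PI = 108.22 / (12.559 - 10.261)
PI = 47.093 kg/(s*MPa)


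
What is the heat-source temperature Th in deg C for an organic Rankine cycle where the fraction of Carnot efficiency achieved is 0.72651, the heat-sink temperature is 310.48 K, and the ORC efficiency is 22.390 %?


Th = Tc / (1 - (eta_orc/100)/f)
Th = 310.48 / (1 - (22.390/100)/0.72651)
Th = 448.7910 K
Convert to deg C: 448.7910 - 273.15 = 175.64 deg C
Th = 175.64 deg C


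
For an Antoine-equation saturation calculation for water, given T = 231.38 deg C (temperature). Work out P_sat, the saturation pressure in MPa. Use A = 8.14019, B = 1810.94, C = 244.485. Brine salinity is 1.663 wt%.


P_sat = 10^(A - B/(C + T)) / 760 * 0.101325
P_sat = 10^(8.14019 - 1810.94/(244.485 + 231.38)) / 760 * 0.101325
P_sat = 2.8808 MPa


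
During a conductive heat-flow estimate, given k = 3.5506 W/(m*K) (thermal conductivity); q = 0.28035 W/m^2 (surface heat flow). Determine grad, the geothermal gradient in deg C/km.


grad = q * 1000 / k
grad = 0.28035 * 1000 / 3.5506
grad = 78.958 deg C/km


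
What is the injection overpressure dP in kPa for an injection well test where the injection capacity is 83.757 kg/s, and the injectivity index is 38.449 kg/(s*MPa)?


dP = mdot * 1000 / II
dP = 83.757 * 1000 / 38.449
dP = 2178.4 kPa


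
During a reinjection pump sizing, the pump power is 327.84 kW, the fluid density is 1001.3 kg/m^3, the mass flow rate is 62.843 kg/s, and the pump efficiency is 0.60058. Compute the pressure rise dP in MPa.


dP = P_pump * rho * eta / mdot
dP = 327.84 * 1001.3 * 0.60058 / 62.843
dP = 3137.185 kPa
Convert: 3137.185 kPa * 0.001 = 3.1372 MPa
dP = 3.1372 MPa


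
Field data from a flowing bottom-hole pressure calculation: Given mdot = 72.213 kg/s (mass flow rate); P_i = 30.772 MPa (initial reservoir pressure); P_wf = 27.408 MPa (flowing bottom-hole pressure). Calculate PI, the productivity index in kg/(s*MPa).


PI = mdot / (P_i - P_wf)
PI = 72.213 / (30.772 - 27.408)
PI = 21.466 kg/(s*MPa)


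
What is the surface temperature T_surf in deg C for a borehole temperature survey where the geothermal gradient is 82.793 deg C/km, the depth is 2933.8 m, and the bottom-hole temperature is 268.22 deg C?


T_surf = T_d - grad * d / 1000
T_surf = 268.22 - 82.793 * 2933.8 / 1000
T_surf = 25.322 deg C


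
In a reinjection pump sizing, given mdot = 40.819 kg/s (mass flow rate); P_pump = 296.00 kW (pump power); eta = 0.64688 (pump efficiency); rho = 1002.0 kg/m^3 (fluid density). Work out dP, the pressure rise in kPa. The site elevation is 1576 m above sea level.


dP = P_pump * rho * eta / mdot
dP = 296.00 * 1002.0 * 0.64688 / 40.819
dP = 4700.2 kPa


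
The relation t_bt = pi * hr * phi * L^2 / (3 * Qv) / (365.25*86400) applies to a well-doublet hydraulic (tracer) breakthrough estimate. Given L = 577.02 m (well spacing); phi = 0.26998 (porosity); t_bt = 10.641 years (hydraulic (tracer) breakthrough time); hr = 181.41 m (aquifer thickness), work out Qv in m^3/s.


Qv = pi*hr*phi*L^2 / (3*t_bt*365.25*86400)
Qv = pi*181.41*0.26998*577.02^2 / (3*10.641*365.25*86400)
Qv = 0.050853 m^3/s


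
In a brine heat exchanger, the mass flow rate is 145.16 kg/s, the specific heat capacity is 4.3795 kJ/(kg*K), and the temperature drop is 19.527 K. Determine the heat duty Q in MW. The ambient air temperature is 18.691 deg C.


Q = mdot * cp * dT / 1000
Q = 145.16 * 4.3795 * 19.527 / 1000
Q = 12.414 MW


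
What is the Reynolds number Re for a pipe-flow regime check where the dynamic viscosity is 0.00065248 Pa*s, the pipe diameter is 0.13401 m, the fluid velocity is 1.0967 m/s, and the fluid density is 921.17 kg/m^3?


Re = rho * vel * D / mu
Re = 921.17 * 1.0967 * 0.13401 / 0.00065248
Re = 2.0749e+05


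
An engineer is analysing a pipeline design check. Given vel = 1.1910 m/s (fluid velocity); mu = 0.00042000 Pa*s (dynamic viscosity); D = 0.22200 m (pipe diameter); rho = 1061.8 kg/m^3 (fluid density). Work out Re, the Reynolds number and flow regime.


Step 1: Re = rho*vel*D/mu = 1061.8*1.191*0.222/0.00042 = 6.6843e+05
Step 2: Re = 6.6843e+05 > 4000, so flow is turbulent.
Re = 6.6843e+05 (turbulent)


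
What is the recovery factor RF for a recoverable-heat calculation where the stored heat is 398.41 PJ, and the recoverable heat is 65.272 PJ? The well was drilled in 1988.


RF = Q_rec / Q_s
RF = 65.272 / 398.41
RF = 0.16383


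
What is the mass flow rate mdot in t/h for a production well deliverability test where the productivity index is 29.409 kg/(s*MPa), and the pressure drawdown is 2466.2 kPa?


mdot = PI * dP / 1000
mdot = 29.409 * 2466.2 / 1000
mdot = 72.52848 kg/s
Convert: 72.52848 kg/s * 3.6 = 261.10 t/h
mdot = 261.10 t/h


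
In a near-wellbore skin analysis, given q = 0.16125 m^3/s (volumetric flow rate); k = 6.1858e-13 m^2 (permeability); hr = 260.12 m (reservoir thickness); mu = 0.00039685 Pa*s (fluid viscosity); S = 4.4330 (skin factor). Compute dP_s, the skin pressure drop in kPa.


dP_s = S * q * mu / (2*pi*k*hr) / 1000
dP_s = 4.4330 * 0.16125 * 0.00039685 / (2*pi*6.1858e-13*260.12) / 1000
dP_s = 280.59 kPa


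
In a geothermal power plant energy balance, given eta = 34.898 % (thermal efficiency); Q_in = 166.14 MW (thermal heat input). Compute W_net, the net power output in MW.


W_net = eta / 100 * Q_in
W_net = 34.898 / 100 * 166.14
W_net = 57.980 MW


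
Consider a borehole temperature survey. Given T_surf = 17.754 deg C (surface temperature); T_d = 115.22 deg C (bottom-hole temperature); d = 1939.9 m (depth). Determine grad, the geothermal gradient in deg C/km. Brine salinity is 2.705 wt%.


grad = (T_d - T_surf) / d * 1000
grad = (115.22 - 17.754) / 1939.9 * 1000
grad = 50.243 deg C/km


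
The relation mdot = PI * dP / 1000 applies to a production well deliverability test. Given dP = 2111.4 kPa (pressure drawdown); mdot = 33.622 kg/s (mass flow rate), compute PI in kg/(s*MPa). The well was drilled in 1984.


PI = mdot * 1000 / dP
PI = 33.622 * 1000 / 2111.4
PI = 15.924 kg/(s*MPa)


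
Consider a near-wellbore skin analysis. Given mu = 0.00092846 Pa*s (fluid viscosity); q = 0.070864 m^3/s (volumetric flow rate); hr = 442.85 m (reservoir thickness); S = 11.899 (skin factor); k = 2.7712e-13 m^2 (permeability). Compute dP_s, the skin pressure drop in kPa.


dP_s = S * q * mu / (2*pi*k*hr) / 1000
dP_s = 11.899 * 0.070864 * 0.00092846 / (2*pi*2.7712e-13*442.85) / 1000
dP_s = 1015.3 kPa


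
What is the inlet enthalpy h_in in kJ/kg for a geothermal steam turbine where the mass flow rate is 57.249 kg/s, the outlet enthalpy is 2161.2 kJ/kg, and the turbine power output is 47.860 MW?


h_in = h_out + P * 1000 / mdot
h_in = 2161.2 + 47.860 * 1000 / 57.249
h_in = 2997.2 kJ/kg


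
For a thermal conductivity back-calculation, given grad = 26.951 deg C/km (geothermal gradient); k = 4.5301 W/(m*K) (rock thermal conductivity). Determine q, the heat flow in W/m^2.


q = k * grad / 1000
q = 4.5301 * 26.951 / 1000
q = 0.12209 W/m^2
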